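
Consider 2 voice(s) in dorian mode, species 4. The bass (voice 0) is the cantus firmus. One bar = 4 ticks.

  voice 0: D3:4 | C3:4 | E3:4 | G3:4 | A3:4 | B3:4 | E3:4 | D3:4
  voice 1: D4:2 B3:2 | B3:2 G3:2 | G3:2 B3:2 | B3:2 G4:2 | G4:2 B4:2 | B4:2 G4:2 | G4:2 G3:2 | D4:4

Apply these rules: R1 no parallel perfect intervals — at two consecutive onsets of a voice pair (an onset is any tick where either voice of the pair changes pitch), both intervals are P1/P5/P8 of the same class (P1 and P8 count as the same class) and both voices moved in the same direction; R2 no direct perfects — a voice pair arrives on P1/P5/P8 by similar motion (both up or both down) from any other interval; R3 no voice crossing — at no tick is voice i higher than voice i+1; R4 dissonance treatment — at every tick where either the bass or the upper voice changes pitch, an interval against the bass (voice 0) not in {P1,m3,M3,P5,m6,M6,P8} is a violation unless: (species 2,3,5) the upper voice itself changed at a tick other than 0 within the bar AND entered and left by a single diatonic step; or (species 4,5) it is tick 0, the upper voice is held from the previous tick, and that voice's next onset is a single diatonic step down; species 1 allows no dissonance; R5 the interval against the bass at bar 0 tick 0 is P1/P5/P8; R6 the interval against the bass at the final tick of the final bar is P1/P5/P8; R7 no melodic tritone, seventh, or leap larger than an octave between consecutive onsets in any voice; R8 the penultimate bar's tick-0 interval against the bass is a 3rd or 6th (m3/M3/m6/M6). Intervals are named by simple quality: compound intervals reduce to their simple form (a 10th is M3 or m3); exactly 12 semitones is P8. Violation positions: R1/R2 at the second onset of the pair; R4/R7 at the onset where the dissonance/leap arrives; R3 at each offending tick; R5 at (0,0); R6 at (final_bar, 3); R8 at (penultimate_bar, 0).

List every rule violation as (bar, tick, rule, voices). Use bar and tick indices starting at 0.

bar 0: v0=D3 v1=D4 downbeat P8
bar 1: v0=C3 v1=B3 downbeat M7
bar 2: v0=E3 v1=G3 downbeat m3
bar 3: v0=G3 v1=B3 downbeat M3
bar 4: v0=A3 v1=G4 downbeat m7
bar 5: v0=B3 v1=B4 downbeat P8
bar 6: v0=E3 v1=G4 downbeat m3
bar 7: v0=D3 v1=D4 downbeat P8
  -> R4 @ bar 1 tick 0 v(0, 1): C3/B3 M7 untreated
  -> R4 @ bar 4 tick 0 v(0, 1): A3/G4 m7 untreated
  -> R4 @ bar 4 tick 2 v(0, 1): A3/B4 M2 untreated

(1, 0, R4, (0, 1))
(4, 0, R4, (0, 1))
(4, 2, R4, (0, 1))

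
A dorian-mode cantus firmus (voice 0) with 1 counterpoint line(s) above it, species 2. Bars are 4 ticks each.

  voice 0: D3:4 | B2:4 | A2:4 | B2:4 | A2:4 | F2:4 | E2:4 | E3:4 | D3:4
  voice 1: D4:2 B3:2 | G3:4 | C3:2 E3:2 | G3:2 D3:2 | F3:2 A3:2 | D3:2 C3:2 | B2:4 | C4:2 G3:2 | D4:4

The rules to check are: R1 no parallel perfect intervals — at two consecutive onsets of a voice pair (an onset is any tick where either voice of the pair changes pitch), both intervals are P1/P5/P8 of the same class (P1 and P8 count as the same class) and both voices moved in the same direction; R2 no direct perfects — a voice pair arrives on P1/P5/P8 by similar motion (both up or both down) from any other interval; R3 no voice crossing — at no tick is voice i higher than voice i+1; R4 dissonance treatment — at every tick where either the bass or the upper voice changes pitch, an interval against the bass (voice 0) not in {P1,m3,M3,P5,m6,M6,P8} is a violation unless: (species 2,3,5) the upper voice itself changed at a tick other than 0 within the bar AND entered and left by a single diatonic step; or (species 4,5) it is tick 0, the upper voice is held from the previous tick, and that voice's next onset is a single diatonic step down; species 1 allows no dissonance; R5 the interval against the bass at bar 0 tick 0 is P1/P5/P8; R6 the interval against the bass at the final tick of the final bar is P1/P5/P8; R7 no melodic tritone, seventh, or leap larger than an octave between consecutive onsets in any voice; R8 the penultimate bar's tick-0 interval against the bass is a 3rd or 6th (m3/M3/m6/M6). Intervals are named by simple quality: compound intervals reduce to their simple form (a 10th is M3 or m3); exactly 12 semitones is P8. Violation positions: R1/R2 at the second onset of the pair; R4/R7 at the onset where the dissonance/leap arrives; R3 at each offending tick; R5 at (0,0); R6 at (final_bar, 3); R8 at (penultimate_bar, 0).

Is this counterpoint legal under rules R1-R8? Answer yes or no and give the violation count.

bar 0: v0=D3 v1=D4 (P8)
bar 1: v0=B2 v1=G3 (m6)
bar 2: v0=A2 v1=C3 (m3)
bar 3: v0=B2 v1=G3 (m6)
bar 4: v0=A2 v1=F3 (m6)
bar 5: v0=F2 v1=D3 (M6)
bar 6: v0=E2 v1=B2 (P5)
bar 7: v0=E3 v1=C4 (m6)
bar 8: v0=D3 v1=D4 (P8)
  R1 @ bar6.0: F2/C3 P5 -> E2/B2 P5 similar
  R7 @ bar7.0: B2->C4 leap 13st

No (2 violations)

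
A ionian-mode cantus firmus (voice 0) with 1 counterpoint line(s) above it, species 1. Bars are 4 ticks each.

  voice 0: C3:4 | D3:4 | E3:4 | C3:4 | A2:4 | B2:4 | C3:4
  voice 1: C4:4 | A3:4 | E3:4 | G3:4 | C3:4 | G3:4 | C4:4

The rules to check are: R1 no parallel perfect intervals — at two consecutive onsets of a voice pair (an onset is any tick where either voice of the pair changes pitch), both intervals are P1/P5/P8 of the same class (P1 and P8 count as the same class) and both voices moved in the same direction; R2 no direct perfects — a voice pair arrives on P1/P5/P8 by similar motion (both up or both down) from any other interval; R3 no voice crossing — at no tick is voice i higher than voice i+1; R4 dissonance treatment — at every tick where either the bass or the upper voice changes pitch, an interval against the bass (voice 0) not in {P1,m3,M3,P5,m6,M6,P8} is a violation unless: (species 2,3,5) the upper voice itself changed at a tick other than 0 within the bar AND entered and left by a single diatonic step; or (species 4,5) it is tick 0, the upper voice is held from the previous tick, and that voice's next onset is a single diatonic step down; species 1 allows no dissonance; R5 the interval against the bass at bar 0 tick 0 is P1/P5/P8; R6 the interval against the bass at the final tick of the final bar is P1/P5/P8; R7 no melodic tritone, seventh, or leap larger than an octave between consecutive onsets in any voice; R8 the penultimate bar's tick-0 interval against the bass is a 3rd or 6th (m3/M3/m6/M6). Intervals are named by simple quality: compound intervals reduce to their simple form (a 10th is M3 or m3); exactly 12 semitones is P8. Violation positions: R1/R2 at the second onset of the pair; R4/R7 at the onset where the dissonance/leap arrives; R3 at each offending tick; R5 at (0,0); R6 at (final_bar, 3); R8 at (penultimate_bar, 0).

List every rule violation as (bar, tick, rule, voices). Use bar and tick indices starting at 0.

bar 0: v0=C3 v1=C4 downbeat P8
bar 1: v0=D3 v1=A3 downbeat P5
bar 2: v0=E3 v1=E3 downbeat P1
bar 3: v0=C3 v1=G3 downbeat P5
bar 4: v0=A2 v1=C3 downbeat m3
bar 5: v0=B2 v1=G3 downbeat m6
bar 6: v0=C3 v1=C4 downbeat P8
  -> R2 @ bar 6 tick 0 v(0, 1): B2/G3 m6 -> C3/C4 P8 similar

(6, 0, R2, (0, 1))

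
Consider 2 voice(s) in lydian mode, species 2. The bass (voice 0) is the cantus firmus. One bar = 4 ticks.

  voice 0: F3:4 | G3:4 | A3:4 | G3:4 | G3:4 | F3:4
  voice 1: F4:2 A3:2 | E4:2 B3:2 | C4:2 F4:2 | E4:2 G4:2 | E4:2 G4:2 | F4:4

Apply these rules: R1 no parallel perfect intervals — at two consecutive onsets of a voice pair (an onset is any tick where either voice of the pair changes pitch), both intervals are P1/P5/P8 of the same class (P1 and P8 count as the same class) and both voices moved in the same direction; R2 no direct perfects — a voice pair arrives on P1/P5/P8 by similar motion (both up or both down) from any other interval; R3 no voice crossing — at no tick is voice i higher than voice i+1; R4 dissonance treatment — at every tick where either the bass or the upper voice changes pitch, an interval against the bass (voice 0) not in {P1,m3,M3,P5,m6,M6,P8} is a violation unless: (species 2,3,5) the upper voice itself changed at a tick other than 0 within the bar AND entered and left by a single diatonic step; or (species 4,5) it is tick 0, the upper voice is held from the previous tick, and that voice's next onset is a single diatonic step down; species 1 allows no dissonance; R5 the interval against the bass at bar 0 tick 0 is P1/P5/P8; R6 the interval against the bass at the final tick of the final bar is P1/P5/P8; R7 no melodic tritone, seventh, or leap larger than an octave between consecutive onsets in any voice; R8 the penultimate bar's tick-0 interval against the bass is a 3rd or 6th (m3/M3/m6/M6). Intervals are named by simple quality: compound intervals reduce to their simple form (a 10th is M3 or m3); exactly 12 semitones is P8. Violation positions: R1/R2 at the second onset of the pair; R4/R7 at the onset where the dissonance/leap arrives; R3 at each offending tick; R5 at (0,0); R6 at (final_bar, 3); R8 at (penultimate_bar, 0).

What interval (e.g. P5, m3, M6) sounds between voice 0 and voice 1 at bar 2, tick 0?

voice 0=A3 voice 1=C4 -> m3

m3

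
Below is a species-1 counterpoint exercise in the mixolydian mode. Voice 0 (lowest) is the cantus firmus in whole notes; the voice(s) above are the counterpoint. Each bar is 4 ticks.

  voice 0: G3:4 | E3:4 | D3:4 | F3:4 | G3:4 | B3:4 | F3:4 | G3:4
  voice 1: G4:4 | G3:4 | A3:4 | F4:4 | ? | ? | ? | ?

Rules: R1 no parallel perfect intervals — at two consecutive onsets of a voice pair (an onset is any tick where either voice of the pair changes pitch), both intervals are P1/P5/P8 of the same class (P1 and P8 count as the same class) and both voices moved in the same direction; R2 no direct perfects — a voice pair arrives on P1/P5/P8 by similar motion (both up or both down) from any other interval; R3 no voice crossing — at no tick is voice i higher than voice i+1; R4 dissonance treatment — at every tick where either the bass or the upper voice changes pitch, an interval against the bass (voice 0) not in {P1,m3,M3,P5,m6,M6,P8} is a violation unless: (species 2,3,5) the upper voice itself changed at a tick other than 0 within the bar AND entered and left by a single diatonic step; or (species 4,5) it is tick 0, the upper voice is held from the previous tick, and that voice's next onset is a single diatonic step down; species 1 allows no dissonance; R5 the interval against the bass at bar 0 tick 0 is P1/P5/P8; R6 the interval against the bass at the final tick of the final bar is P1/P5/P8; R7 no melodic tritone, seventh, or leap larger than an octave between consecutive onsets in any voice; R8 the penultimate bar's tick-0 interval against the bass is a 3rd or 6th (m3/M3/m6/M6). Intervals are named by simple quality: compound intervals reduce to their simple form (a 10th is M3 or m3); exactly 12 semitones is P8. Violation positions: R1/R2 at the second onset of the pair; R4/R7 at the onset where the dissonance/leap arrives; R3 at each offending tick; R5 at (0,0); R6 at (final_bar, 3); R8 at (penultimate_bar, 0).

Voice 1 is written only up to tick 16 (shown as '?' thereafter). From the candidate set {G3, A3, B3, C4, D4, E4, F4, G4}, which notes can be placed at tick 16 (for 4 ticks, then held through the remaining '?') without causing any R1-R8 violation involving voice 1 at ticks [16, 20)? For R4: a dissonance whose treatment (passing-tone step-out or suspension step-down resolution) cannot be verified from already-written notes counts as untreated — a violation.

{D4, E4}

G3: violates R7
A3: violates R4
B3: violates R7
C4: violates R4
D4: legal
E4: legal
F4: violates R4
G4: violates R1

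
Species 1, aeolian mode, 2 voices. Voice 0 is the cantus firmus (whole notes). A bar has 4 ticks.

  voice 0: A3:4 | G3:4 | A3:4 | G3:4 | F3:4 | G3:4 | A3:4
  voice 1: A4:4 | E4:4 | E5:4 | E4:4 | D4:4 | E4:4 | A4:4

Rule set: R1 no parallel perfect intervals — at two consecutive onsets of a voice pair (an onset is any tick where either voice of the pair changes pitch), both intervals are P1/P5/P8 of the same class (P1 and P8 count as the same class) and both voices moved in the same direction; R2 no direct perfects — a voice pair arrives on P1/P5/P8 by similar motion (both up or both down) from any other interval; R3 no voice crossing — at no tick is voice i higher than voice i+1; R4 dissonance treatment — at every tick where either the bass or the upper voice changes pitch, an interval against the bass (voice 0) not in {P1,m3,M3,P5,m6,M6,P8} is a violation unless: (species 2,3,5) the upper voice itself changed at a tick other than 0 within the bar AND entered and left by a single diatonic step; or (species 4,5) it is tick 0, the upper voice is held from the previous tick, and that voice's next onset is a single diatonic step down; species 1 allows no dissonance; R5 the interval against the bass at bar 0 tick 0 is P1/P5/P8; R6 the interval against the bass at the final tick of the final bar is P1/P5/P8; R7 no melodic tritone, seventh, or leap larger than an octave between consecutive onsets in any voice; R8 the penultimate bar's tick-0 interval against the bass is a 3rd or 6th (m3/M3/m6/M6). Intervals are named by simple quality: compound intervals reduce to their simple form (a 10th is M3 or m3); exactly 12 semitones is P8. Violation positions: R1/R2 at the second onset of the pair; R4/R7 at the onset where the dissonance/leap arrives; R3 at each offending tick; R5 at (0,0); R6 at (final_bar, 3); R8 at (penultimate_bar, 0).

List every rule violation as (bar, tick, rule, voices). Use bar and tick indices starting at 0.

(2, 0, R2, (0, 1))
(6, 0, R2, (0, 1))

bar 0: v0=A3 v1=A4 downbeat P8
bar 1: v0=G3 v1=E4 downbeat M6
bar 2: v0=A3 v1=E5 downbeat P5
bar 3: v0=G3 v1=E4 downbeat M6
bar 4: v0=F3 v1=D4 downbeat M6
bar 5: v0=G3 v1=E4 downbeat M6
bar 6: v0=A3 v1=A4 downbeat P8
  -> R2 @ bar 2 tick 0 v(0, 1): G3/E4 M6 -> A3/E5 P5 similar
  -> R2 @ bar 6 tick 0 v(0, 1): G3/E4 M6 -> A3/A4 P8 similar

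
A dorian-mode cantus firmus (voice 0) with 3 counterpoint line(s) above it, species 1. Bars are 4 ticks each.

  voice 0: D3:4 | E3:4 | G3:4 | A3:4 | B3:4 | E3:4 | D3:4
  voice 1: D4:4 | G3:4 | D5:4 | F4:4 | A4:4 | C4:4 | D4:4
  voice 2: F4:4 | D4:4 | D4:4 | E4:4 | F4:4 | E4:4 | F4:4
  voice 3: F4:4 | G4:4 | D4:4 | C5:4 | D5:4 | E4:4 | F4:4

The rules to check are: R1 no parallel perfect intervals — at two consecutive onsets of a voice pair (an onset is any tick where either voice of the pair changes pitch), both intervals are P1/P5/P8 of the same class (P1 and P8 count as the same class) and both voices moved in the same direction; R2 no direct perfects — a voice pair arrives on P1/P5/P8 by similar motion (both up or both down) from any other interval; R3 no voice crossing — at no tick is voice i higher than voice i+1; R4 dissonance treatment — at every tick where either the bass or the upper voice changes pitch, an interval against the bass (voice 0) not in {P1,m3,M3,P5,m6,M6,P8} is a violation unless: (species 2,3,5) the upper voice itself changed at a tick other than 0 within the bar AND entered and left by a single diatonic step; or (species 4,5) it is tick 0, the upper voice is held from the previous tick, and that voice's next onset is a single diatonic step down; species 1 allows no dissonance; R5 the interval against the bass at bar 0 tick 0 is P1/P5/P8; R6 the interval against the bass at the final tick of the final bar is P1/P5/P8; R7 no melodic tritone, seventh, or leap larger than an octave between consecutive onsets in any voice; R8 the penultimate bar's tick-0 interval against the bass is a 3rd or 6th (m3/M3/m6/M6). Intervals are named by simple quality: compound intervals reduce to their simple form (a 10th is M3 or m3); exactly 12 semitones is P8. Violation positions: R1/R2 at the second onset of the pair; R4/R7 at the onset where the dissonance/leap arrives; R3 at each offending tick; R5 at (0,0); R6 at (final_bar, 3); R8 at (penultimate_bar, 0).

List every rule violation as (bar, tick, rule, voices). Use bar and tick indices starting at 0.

(0, 0, R5, (0, 2))
(0, 0, R5, (0, 3))
(1, 0, R2, (1, 2))
(1, 0, R4, (0, 2))
(2, 0, R2, (0, 1))
(2, 0, R3, (1, 2))
(2, 0, R7, (1,))
(2, 1, R3, (1, 2))
(2, 2, R3, (1, 2))
(2, 3, R3, (1, 2))
(3, 0, R1, (0, 2))
(3, 0, R3, (1, 2))
(3, 0, R7, (3,))
(3, 1, R3, (1, 2))
(3, 2, R3, (1, 2))
(3, 3, R3, (1, 2))
(4, 0, R3, (1, 2))
(4, 0, R4, (0, 1))
(4, 0, R4, (0, 2))
(4, 1, R3, (1, 2))
(4, 2, R3, (1, 2))
(4, 3, R3, (1, 2))
(5, 0, R2, (0, 2))
(5, 0, R2, (0, 3))
(5, 0, R2, (2, 3))
(5, 0, R7, (3,))
(5, 0, R8, (0, 2))
(5, 0, R8, (0, 3))
(6, 0, R1, (2, 3))
(6, 3, R6, (0, 2))
(6, 3, R6, (0, 3))

bar 0: v0=D3 v1=D4 v2=F4 v3=F4 downbeat m3
bar 1: v0=E3 v1=G3 v2=D4 v3=G4 downbeat m3
bar 2: v0=G3 v1=D5 v2=D4 v3=D4 downbeat P5
bar 3: v0=A3 v1=F4 v2=E4 v3=C5 downbeat m3
bar 4: v0=B3 v1=A4 v2=F4 v3=D5 downbeat m3
bar 5: v0=E3 v1=C4 v2=E4 v3=E4 downbeat P8
bar 6: v0=D3 v1=D4 v2=F4 v3=F4 downbeat m3
  -> R5 @ bar 0 tick 0 v(0, 2): opens on m3
  -> R5 @ bar 0 tick 0 v(0, 3): opens on m3
  -> R2 @ bar 1 tick 0 v(1, 2): D4/F4 m3 -> G3/D4 P5 similar
  -> R4 @ bar 1 tick 0 v(0, 2): E3/D4 m7 untreated
  -> R2 @ bar 2 tick 0 v(0, 1): E3/G3 m3 -> G3/D5 P5 similar
  -> R3 @ bar 2 tick 0 v(1, 2): D5 above D4
  -> R7 @ bar 2 tick 0 v(1,): G3->D5 leap 19st
  -> R3 @ bar 2 tick 1 v(1, 2): D5 above D4
  -> R3 @ bar 2 tick 2 v(1, 2): D5 above D4
  -> R3 @ bar 2 tick 3 v(1, 2): D5 above D4
  -> R1 @ bar 3 tick 0 v(0, 2): G3/D4 P5 -> A3/E4 P5 similar
  -> R3 @ bar 3 tick 0 v(1, 2): F4 above E4
  -> R7 @ bar 3 tick 0 v(3,): D4->C5 leap 10st
  -> R3 @ bar 3 tick 1 v(1, 2): F4 above E4
  -> R3 @ bar 3 tick 2 v(1, 2): F4 above E4
  -> R3 @ bar 3 tick 3 v(1, 2): F4 above E4
  -> R3 @ bar 4 tick 0 v(1, 2): A4 above F4
  -> R4 @ bar 4 tick 0 v(0, 1): B3/A4 m7 untreated
  -> R4 @ bar 4 tick 0 v(0, 2): B3/F4 TT untreated
  -> R3 @ bar 4 tick 1 v(1, 2): A4 above F4
  -> R3 @ bar 4 tick 2 v(1, 2): A4 above F4
  -> R3 @ bar 4 tick 3 v(1, 2): A4 above F4
  -> R2 @ bar 5 tick 0 v(0, 2): B3/F4 TT -> E3/E4 P8 similar
  -> R2 @ bar 5 tick 0 v(0, 3): B3/D5 m3 -> E3/E4 P8 similar
  -> R2 @ bar 5 tick 0 v(2, 3): F4/D5 M6 -> E4/E4 P1 similar
  -> R7 @ bar 5 tick 0 v(3,): D5->E4 leap 10st
  -> R8 @ bar 5 tick 0 v(0, 2): penult P8 not 3rd/6th
  -> R8 @ bar 5 tick 0 v(0, 3): penult P8 not 3rd/6th
  -> R1 @ bar 6 tick 0 v(2, 3): E4/E4 P1 -> F4/F4 P1 similar
  -> R6 @ bar 6 tick 3 v(0, 2): closes on m3
  -> R6 @ bar 6 tick 3 v(0, 3): closes on m3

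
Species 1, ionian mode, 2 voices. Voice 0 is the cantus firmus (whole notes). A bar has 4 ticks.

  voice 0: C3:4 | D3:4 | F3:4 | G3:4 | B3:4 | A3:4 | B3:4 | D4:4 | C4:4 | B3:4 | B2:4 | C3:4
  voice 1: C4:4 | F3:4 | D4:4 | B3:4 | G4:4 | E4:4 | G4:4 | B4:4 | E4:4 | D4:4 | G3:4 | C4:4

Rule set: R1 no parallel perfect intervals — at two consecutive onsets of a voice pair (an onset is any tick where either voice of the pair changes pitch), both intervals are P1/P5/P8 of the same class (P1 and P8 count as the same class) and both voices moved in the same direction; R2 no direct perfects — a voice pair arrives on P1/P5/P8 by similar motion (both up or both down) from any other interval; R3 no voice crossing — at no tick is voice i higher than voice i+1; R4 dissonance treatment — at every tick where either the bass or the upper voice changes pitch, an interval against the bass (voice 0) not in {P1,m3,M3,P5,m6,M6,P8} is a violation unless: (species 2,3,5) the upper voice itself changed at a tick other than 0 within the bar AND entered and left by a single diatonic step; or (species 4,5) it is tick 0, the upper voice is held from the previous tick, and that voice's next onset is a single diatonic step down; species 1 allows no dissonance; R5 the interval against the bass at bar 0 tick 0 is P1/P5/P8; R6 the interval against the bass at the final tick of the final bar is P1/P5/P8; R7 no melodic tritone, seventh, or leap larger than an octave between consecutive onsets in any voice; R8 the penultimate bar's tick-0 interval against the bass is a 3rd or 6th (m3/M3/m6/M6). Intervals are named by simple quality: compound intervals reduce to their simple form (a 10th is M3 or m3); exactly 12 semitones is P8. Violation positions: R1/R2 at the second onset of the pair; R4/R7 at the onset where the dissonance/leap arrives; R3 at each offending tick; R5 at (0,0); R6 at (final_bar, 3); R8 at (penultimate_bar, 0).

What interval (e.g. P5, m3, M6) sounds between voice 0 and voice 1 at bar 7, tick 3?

voice 0=D4 voice 1=B4 -> M6

M6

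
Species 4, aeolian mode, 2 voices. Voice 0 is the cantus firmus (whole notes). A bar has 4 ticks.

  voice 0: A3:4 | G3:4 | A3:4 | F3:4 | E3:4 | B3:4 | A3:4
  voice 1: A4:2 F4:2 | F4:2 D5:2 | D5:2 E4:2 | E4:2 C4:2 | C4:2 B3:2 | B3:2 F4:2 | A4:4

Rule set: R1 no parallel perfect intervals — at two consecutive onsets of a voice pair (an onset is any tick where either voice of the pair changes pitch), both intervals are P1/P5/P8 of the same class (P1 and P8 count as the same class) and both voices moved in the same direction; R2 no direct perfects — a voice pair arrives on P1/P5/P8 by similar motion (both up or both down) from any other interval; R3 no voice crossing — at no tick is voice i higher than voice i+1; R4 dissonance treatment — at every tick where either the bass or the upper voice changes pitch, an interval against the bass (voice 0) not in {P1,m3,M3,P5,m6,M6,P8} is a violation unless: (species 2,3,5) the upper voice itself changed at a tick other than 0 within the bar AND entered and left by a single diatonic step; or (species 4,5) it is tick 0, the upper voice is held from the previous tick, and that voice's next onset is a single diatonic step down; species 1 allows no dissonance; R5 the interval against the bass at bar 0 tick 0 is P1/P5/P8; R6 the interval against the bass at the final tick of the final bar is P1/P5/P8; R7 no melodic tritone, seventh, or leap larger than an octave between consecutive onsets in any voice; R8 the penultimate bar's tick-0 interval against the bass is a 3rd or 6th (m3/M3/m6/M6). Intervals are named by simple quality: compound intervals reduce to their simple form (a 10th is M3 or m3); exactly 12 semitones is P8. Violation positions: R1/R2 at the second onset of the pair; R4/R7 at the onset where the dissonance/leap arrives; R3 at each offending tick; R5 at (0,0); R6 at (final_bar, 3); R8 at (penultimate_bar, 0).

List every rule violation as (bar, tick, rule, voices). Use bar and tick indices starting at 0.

bar 0: v0=A3 v1=A4 downbeat P8
bar 1: v0=G3 v1=F4 downbeat m7
bar 2: v0=A3 v1=D5 downbeat P4
bar 3: v0=F3 v1=E4 downbeat M7
bar 4: v0=E3 v1=C4 downbeat m6
bar 5: v0=B3 v1=B3 downbeat P1
bar 6: v0=A3 v1=A4 downbeat P8
  -> R4 @ bar 1 tick 0 v(0, 1): G3/F4 m7 untreated
  -> R4 @ bar 2 tick 0 v(0, 1): A3/D5 P4 untreated
  -> R7 @ bar 2 tick 2 v(1,): D5->E4 leap 10st
  -> R4 @ bar 3 tick 0 v(0, 1): F3/E4 M7 untreated
  -> R8 @ bar 5 tick 0 v(0, 1): penult P1 not 3rd/6th
  -> R4 @ bar 5 tick 2 v(0, 1): B3/F4 TT untreated
  -> R7 @ bar 5 tick 2 v(1,): B3->F4 leap 6st

(1, 0, R4, (0, 1))
(2, 0, R4, (0, 1))
(2, 2, R7, (1,))
(3, 0, R4, (0, 1))
(5, 0, R8, (0, 1))
(5, 2, R4, (0, 1))
(5, 2, R7, (1,))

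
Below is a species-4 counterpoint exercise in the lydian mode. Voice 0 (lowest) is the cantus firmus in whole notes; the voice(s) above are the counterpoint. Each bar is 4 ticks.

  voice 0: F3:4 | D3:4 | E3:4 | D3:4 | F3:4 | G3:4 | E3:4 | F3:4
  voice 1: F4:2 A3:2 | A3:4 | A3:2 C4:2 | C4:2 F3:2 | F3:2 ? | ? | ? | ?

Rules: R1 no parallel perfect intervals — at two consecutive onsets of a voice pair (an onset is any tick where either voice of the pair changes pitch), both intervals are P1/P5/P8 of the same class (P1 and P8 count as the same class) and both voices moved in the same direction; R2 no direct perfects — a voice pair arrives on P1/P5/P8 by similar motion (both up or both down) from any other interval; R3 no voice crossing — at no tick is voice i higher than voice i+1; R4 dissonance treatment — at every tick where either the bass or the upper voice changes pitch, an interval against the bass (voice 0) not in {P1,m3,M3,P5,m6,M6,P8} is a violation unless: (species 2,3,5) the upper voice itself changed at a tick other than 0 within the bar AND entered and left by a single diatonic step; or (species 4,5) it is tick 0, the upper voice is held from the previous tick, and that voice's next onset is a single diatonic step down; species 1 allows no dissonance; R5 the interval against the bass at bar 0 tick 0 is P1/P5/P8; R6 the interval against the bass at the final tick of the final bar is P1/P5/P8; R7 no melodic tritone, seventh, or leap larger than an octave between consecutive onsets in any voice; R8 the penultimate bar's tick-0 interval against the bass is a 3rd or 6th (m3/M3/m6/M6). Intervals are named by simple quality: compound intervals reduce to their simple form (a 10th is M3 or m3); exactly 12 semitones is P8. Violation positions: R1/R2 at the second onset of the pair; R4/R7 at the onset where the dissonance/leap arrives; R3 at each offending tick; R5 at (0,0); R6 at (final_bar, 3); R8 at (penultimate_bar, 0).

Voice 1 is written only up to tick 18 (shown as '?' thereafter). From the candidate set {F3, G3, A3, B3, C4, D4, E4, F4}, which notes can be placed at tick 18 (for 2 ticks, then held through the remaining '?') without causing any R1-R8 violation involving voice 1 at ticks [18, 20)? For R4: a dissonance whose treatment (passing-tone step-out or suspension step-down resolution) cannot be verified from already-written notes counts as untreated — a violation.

{A3, C4, D4, F3, F4}

F3: legal
G3: violates R4
A3: legal
B3: violates R4,R7
C4: legal
D4: legal
E4: violates R4,R7
F4: legal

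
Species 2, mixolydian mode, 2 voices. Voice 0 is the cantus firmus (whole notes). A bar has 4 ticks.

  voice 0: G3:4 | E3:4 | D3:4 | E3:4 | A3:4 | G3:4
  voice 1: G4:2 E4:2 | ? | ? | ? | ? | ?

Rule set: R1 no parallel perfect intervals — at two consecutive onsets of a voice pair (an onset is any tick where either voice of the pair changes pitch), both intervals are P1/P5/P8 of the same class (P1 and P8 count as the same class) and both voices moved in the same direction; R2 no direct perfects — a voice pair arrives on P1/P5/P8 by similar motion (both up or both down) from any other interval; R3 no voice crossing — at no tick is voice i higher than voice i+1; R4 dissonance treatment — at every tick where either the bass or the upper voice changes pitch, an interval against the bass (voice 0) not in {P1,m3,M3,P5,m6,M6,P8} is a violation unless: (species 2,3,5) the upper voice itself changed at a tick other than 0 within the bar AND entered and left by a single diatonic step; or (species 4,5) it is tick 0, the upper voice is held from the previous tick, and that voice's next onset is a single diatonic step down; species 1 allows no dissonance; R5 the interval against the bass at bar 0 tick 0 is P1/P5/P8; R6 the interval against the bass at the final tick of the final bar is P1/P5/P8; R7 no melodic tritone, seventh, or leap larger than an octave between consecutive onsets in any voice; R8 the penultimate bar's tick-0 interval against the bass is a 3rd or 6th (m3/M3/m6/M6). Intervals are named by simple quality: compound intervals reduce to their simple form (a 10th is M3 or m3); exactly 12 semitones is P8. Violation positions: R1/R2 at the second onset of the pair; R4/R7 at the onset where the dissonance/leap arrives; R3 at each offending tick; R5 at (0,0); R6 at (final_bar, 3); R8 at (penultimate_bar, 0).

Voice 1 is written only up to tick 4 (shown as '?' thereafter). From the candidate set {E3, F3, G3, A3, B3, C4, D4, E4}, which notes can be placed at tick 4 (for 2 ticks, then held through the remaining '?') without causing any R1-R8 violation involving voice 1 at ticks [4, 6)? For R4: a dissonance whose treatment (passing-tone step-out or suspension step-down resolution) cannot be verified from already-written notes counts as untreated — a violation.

{C4, E4, G3}

E3: violates R2
F3: violates R4,R7
G3: legal
A3: violates R4
B3: violates R2
C4: legal
D4: violates R4
E4: legal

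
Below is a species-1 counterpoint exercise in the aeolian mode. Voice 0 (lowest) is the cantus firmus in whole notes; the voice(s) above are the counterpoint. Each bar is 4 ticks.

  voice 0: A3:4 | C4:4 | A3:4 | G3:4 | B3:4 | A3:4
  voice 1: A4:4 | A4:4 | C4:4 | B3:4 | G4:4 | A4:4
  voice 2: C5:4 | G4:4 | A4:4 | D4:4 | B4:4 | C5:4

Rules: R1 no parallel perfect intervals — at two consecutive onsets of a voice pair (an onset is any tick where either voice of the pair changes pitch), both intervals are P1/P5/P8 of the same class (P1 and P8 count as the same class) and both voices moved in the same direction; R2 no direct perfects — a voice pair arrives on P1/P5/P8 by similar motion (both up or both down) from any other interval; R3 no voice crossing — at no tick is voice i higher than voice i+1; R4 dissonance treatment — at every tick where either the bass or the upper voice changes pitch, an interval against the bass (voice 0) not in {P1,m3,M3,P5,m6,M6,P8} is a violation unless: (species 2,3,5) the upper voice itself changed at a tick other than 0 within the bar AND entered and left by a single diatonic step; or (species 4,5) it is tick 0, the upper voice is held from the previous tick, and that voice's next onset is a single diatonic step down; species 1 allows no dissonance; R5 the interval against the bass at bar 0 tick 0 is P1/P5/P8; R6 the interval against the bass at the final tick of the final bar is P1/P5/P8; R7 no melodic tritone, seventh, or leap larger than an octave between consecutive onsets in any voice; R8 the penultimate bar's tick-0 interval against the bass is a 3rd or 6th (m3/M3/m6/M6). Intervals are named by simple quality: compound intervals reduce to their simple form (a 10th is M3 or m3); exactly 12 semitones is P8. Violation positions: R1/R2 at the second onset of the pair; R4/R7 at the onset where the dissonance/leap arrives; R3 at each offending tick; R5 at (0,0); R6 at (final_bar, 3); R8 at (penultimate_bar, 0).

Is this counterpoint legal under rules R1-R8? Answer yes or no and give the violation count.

bar 0: v0=A3 v1=A4 v2=C5 (m3)
bar 1: v0=C4 v1=A4 v2=G4 (P5)
bar 2: v0=A3 v1=C4 v2=A4 (P8)
bar 3: v0=G3 v1=B3 v2=D4 (P5)
bar 4: v0=B3 v1=G4 v2=B4 (P8)
bar 5: v0=A3 v1=A4 v2=C5 (m3)
  R5 @ bar0.0: opens on m3
  R3 @ bar1.0: A4 above G4
  R3 @ bar1.1: A4 above G4
  R3 @ bar1.2: A4 above G4
  R3 @ bar1.3: A4 above G4
  R2 @ bar3.0: A3/A4 P8 -> G3/D4 P5 similar
  R2 @ bar4.0: G3/D4 P5 -> B3/B4 P8 similar
  R8 @ bar4.0: penult P8 not 3rd/6th
  R6 @ bar5.3: closes on m3

No (9 violations)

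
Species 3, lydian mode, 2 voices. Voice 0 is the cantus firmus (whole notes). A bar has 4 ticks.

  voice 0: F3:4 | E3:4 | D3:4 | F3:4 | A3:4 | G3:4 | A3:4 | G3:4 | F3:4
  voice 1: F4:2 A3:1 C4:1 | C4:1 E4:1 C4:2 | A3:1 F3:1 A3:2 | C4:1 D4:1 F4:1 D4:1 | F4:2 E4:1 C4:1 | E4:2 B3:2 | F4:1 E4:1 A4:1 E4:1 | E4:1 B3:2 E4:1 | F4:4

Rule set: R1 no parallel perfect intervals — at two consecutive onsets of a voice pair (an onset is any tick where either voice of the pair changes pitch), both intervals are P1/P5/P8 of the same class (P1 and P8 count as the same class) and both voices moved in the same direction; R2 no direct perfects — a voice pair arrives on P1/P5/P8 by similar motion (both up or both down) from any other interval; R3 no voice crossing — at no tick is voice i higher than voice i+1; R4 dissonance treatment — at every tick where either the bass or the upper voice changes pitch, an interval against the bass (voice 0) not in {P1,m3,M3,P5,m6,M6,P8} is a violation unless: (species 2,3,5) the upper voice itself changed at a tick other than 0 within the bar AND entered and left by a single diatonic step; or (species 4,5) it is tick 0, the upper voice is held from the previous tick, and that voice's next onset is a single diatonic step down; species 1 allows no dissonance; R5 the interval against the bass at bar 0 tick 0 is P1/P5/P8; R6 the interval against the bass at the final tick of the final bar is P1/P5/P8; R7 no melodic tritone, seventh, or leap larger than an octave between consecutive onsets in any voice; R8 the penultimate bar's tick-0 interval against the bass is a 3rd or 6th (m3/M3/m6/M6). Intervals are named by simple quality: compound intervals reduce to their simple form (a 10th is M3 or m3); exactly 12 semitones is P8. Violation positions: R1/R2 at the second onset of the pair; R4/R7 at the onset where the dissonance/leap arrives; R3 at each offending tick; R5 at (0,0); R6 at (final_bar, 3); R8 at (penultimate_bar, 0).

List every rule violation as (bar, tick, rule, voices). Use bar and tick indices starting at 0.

(2, 0, R2, (0, 1))
(3, 0, R1, (0, 1))
(6, 0, R7, (1,))

bar 0: v0=F3 v1=F4 downbeat P8
bar 1: v0=E3 v1=C4 downbeat m6
bar 2: v0=D3 v1=A3 downbeat P5
bar 3: v0=F3 v1=C4 downbeat P5
bar 4: v0=A3 v1=F4 downbeat m6
bar 5: v0=G3 v1=E4 downbeat M6
bar 6: v0=A3 v1=F4 downbeat m6
bar 7: v0=G3 v1=E4 downbeat M6
bar 8: v0=F3 v1=F4 downbeat P8
  -> R2 @ bar 2 tick 0 v(0, 1): E3/C4 m6 -> D3/A3 P5 similar
  -> R1 @ bar 3 tick 0 v(0, 1): D3/A3 P5 -> F3/C4 P5 similar
  -> R7 @ bar 6 tick 0 v(1,): B3->F4 leap 6st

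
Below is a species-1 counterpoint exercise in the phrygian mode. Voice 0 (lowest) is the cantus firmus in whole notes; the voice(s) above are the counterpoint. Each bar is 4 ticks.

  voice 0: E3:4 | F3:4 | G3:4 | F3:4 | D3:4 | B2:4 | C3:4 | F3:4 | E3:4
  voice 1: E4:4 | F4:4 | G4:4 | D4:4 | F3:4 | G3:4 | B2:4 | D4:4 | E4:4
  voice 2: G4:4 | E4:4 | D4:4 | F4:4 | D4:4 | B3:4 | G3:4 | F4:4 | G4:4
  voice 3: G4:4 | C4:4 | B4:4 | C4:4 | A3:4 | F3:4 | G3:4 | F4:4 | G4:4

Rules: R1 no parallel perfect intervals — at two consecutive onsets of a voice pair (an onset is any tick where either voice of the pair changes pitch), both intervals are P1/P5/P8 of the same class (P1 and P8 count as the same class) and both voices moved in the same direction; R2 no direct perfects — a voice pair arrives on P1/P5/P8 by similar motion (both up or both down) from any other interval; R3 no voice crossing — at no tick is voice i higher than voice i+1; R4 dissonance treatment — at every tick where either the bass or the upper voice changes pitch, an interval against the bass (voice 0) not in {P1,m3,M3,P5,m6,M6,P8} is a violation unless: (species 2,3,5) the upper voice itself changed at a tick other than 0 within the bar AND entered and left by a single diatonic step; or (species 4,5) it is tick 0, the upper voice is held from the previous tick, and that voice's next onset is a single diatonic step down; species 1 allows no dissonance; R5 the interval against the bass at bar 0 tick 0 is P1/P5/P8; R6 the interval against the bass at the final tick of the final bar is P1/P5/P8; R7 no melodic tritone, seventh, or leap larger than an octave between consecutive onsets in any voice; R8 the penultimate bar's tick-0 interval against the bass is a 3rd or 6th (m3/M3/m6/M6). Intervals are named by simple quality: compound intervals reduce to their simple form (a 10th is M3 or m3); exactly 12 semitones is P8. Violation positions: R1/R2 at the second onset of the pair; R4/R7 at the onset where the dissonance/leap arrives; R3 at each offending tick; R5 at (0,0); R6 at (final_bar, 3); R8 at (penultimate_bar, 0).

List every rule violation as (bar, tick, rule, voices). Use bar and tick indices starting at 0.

(0, 0, R5, (0, 2))
(0, 0, R5, (0, 3))
(1, 0, R1, (0, 1))
(1, 0, R3, (1, 2))
(1, 0, R3, (2, 3))
(1, 0, R4, (0, 2))
(1, 1, R3, (1, 2))
(1, 1, R3, (2, 3))
(1, 2, R3, (1, 2))
(1, 2, R3, (2, 3))
(1, 3, R3, (1, 2))
(1, 3, R3, (2, 3))
(2, 0, R1, (0, 1))
(2, 0, R3, (1, 2))
(2, 0, R7, (3,))
(2, 1, R3, (1, 2))
(2, 2, R3, (1, 2))
(2, 3, R3, (1, 2))
(3, 0, R2, (0, 3))
(3, 0, R3, (2, 3))
(3, 0, R7, (3,))
(3, 1, R3, (2, 3))
(3, 2, R3, (2, 3))
(3, 3, R3, (2, 3))
(4, 0, R1, (0, 2))
(4, 0, R1, (0, 3))
(4, 0, R3, (2, 3))
(4, 1, R3, (2, 3))
(4, 2, R3, (2, 3))
(4, 3, R3, (2, 3))
(5, 0, R1, (0, 2))
(5, 0, R3, (2, 3))
(5, 0, R4, (0, 3))
(5, 1, R3, (2, 3))
(5, 2, R3, (2, 3))
(5, 3, R3, (2, 3))
(6, 0, R2, (0, 3))
(6, 0, R3, (0, 1))
(6, 0, R4, (0, 1))
(6, 1, R3, (0, 1))
(6, 2, R3, (0, 1))
(6, 3, R3, (0, 1))
(7, 0, R1, (2, 3))
(7, 0, R2, (0, 2))
(7, 0, R2, (0, 3))
(7, 0, R7, (1,))
(7, 0, R7, (2,))
(7, 0, R7, (3,))
(7, 0, R8, (0, 2))
(7, 0, R8, (0, 3))
(8, 0, R1, (2, 3))
(8, 3, R6, (0, 2))
(8, 3, R6, (0, 3))

bar 0: v0=E3 v1=E4 v2=G4 v3=G4 downbeat m3
bar 1: v0=F3 v1=F4 v2=E4 v3=C4 downbeat P5
bar 2: v0=G3 v1=G4 v2=D4 v3=B4 downbeat M3
bar 3: v0=F3 v1=D4 v2=F4 v3=C4 downbeat P5
bar 4: v0=D3 v1=F3 v2=D4 v3=A3 downbeat P5
bar 5: v0=B2 v1=G3 v2=B3 v3=F3 downbeat TT
bar 6: v0=C3 v1=B2 v2=G3 v3=G3 downbeat P5
bar 7: v0=F3 v1=D4 v2=F4 v3=F4 downbeat P8
bar 8: v0=E3 v1=E4 v2=G4 v3=G4 downbeat m3
  -> R5 @ bar 0 tick 0 v(0, 2): opens on m3
  -> R5 @ bar 0 tick 0 v(0, 3): opens on m3
  -> R1 @ bar 1 tick 0 v(0, 1): E3/E4 P8 -> F3/F4 P8 similar
  -> R3 @ bar 1 tick 0 v(1, 2): F4 above E4
  -> R3 @ bar 1 tick 0 v(2, 3): E4 above C4
  -> R4 @ bar 1 tick 0 v(0, 2): F3/E4 M7 untreated
  -> R3 @ bar 1 tick 1 v(1, 2): F4 above E4
  -> R3 @ bar 1 tick 1 v(2, 3): E4 above C4
  -> R3 @ bar 1 tick 2 v(1, 2): F4 above E4
  -> R3 @ bar 1 tick 2 v(2, 3): E4 above C4
  -> R3 @ bar 1 tick 3 v(1, 2): F4 above E4
  -> R3 @ bar 1 tick 3 v(2, 3): E4 above C4
  -> R1 @ bar 2 tick 0 v(0, 1): F3/F4 P8 -> G3/G4 P8 similar
  -> R3 @ bar 2 tick 0 v(1, 2): G4 above D4
  -> R7 @ bar 2 tick 0 v(3,): C4->B4 leap 11st
  -> R3 @ bar 2 tick 1 v(1, 2): G4 above D4
  -> R3 @ bar 2 tick 2 v(1, 2): G4 above D4
  -> R3 @ bar 2 tick 3 v(1, 2): G4 above D4
  -> R2 @ bar 3 tick 0 v(0, 3): G3/B4 M3 -> F3/C4 P5 similar
  -> R3 @ bar 3 tick 0 v(2, 3): F4 above C4
  -> R7 @ bar 3 tick 0 v(3,): B4->C4 leap 11st
  -> R3 @ bar 3 tick 1 v(2, 3): F4 above C4
  -> R3 @ bar 3 tick 2 v(2, 3): F4 above C4
  -> R3 @ bar 3 tick 3 v(2, 3): F4 above C4
  -> R1 @ bar 4 tick 0 v(0, 2): F3/F4 P8 -> D3/D4 P8 similar
  -> R1 @ bar 4 tick 0 v(0, 3): F3/C4 P5 -> D3/A3 P5 similar
  -> R3 @ bar 4 tick 0 v(2, 3): D4 above A3
  -> R3 @ bar 4 tick 1 v(2, 3): D4 above A3
  -> R3 @ bar 4 tick 2 v(2, 3): D4 above A3
  -> R3 @ bar 4 tick 3 v(2, 3): D4 above A3
  -> R1 @ bar 5 tick 0 v(0, 2): D3/D4 P8 -> B2/B3 P8 similar
  -> R3 @ bar 5 tick 0 v(2, 3): B3 above F3
  -> R4 @ bar 5 tick 0 v(0, 3): B2/F3 TT untreated
  -> R3 @ bar 5 tick 1 v(2, 3): B3 above F3
  -> R3 @ bar 5 tick 2 v(2, 3): B3 above F3
  -> R3 @ bar 5 tick 3 v(2, 3): B3 above F3
  -> R2 @ bar 6 tick 0 v(0, 3): B2/F3 TT -> C3/G3 P5 similar
  -> R3 @ bar 6 tick 0 v(0, 1): C3 above B2
  -> R4 @ bar 6 tick 0 v(0, 1): C3/B2 m2 untreated
  -> R3 @ bar 6 tick 1 v(0, 1): C3 above B2
  -> R3 @ bar 6 tick 2 v(0, 1): C3 above B2
  -> R3 @ bar 6 tick 3 v(0, 1): C3 above B2
  -> R1 @ bar 7 tick 0 v(2, 3): G3/G3 P1 -> F4/F4 P1 similar
  -> R2 @ bar 7 tick 0 v(0, 2): C3/G3 P5 -> F3/F4 P8 similar
  -> R2 @ bar 7 tick 0 v(0, 3): C3/G3 P5 -> F3/F4 P8 similar
  -> R7 @ bar 7 tick 0 v(1,): B2->D4 leap 15st
  -> R7 @ bar 7 tick 0 v(2,): G3->F4 leap 10st
  -> R7 @ bar 7 tick 0 v(3,): G3->F4 leap 10st
  -> R8 @ bar 7 tick 0 v(0, 2): penult P8 not 3rd/6th
  -> R8 @ bar 7 tick 0 v(0, 3): penult P8 not 3rd/6th
  -> R1 @ bar 8 tick 0 v(2, 3): F4/F4 P1 -> G4/G4 P1 similar
  -> R6 @ bar 8 tick 3 v(0, 2): closes on m3
  -> R6 @ bar 8 tick 3 v(0, 3): closes on m3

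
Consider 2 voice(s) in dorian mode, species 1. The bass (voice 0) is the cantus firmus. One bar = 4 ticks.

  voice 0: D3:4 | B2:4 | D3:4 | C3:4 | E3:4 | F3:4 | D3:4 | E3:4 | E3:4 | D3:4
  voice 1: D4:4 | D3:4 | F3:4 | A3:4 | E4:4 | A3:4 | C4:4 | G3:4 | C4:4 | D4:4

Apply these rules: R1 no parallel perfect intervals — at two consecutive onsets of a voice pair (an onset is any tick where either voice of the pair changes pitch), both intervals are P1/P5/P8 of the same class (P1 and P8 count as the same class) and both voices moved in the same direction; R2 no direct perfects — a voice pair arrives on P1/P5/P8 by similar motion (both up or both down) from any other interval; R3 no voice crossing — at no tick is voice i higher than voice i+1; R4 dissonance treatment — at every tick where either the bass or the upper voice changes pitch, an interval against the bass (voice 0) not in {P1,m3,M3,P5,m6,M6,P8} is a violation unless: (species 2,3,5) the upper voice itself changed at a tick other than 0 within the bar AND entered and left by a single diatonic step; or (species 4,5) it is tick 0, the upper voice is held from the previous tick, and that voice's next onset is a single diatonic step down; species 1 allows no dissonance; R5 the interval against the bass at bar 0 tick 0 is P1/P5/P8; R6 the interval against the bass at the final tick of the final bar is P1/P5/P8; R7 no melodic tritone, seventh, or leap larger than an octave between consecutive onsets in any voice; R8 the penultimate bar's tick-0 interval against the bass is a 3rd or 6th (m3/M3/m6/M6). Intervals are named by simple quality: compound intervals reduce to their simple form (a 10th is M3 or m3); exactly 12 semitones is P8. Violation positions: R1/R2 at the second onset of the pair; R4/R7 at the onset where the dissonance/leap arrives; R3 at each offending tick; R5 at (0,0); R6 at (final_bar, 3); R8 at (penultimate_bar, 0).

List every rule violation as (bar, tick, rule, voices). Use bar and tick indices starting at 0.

bar 0: v0=D3 v1=D4 downbeat P8
bar 1: v0=B2 v1=D3 downbeat m3
bar 2: v0=D3 v1=F3 downbeat m3
bar 3: v0=C3 v1=A3 downbeat M6
bar 4: v0=E3 v1=E4 downbeat P8
bar 5: v0=F3 v1=A3 downbeat M3
bar 6: v0=D3 v1=C4 downbeat m7
bar 7: v0=E3 v1=G3 downbeat m3
bar 8: v0=E3 v1=C4 downbeat m6
bar 9: v0=D3 v1=D4 downbeat P8
  -> R2 @ bar 4 tick 0 v(0, 1): C3/A3 M6 -> E3/E4 P8 similar
  -> R4 @ bar 6 tick 0 v(0, 1): D3/C4 m7 untreated

(4, 0, R2, (0, 1))
(6, 0, R4, (0, 1))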